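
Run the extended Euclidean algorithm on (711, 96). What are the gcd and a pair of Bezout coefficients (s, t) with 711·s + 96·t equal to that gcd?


Euclidean algorithm on (711, 96) — divide until remainder is 0:
  711 = 7 · 96 + 39
  96 = 2 · 39 + 18
  39 = 2 · 18 + 3
  18 = 6 · 3 + 0
gcd(711, 96) = 3.
Track Bezout coefficients alongside the remainders: start with r₀ = 711 = a·1 + b·0 (s = 1, t = 0) and r₁ = 96 = a·0 + b·1 (s = 0, t = 1); each new remainder r_{k+1} = r_{k-1} − q_k·r_k inherits s_{k+1} = s_{k-1} − q_k·s_k, t_{k+1} = t_{k-1} − q_k·t_k, so r_k = a·s_k + b·t_k at every step:
  q = 7: r = 39, s = 1 − 7·0 = 1, t = 0 − 7·1 = -7  (check: 711·1 + 96·(-7) = 39)
  q = 2: r = 18, s = 0 − 2·1 = -2, t = 1 − 2·(-7) = 15  (check: 711·(-2) + 96·15 = 18)
  q = 2: r = 3, s = 1 − 2·(-2) = 5, t = -7 − 2·15 = -37  (check: 711·5 + 96·(-37) = 3)
The row with r = 3 (the gcd) gives the Bezout coefficients s = 5, t = -37.
Result: 711 · (5) + 96 · (-37) = 3.

gcd(711, 96) = 3; s = 5, t = -37 (check: 711·5 + 96·(-37) = 3).


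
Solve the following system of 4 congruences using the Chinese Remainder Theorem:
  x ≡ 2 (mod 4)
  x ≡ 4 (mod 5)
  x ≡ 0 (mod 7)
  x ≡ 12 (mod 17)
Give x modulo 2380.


Product of moduli M = 4 · 5 · 7 · 17 = 2380.
Merge one congruence at a time:
  Start: x ≡ 2 (mod 4).
  Combine with x ≡ 4 (mod 5); new modulus lcm = 20.
    Write x = 2 + 4·t and substitute into x ≡ 4 (mod 5): 4·t ≡ 4 − 2 = 2 (mod 5).
    The inverse of 4 mod 5 is 4 (since 4·4 = 16 = 3·5 + 1), so t ≡ 4·2 = 8 ≡ 3 (mod 5).
    Then x = 2 + 4·3 = 14, valid modulo lcm(4, 5) = 20: x ≡ 14 (mod 20).
  Combine with x ≡ 0 (mod 7); new modulus lcm = 140.
    Write x = 14 + 20·t and substitute into x ≡ 0 (mod 7): 20·t ≡ 0 − 14 = -14 (mod 7).
    Reduce coefficients mod 7: 6·t ≡ 0 (mod 7).
    The inverse of 6 mod 7 is 6 (since 6·6 = 36 = 5·7 + 1), so t ≡ 6·0 = 0 ≡ 0 (mod 7).
    Then x = 14 + 20·0 = 14, valid modulo lcm(20, 7) = 140: x ≡ 14 (mod 140).
  Combine with x ≡ 12 (mod 17); new modulus lcm = 2380.
    Write x = 14 + 140·t and substitute into x ≡ 12 (mod 17): 140·t ≡ 12 − 14 = -2 (mod 17).
    Reduce coefficients mod 17: 4·t ≡ 15 (mod 17).
    The inverse of 4 mod 17 is 13 (since 4·13 = 52 = 3·17 + 1), so t ≡ 13·15 = 195 ≡ 8 (mod 17).
    Then x = 14 + 140·8 = 1134, valid modulo lcm(140, 17) = 2380: x ≡ 1134 (mod 2380).
Verify against each original: 1134 mod 4 = 2, 1134 mod 5 = 4, 1134 mod 7 = 0, 1134 mod 17 = 12.

x ≡ 1134 (mod 2380).


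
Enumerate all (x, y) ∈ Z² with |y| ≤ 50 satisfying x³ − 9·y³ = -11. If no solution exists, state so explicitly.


The equation is x³ - 9y³ = -11. For fixed y, x³ = 9·y³ − 11, so a solution requires the RHS to be a perfect cube.
Strategy: iterate y from -50 to 50, compute RHS = 9·y³ − 11, and check whether it is a (positive or negative) perfect cube.
Check small values of y:
  y = 0: RHS = -11 is not a perfect cube.
  y = 1: RHS = -2 is not a perfect cube.
  y = -1: RHS = -20 is not a perfect cube.
  y = 2: RHS = 61 is not a perfect cube.
  y = -2: RHS = -83 is not a perfect cube.
  y = 3: RHS = 232 is not a perfect cube.
  y = -3: RHS = -254 is not a perfect cube.
Continuing the search up to |y| = 50 finds no solutions either.
No (x, y) in the scanned range satisfies the equation.

No integer solutions with |y| ≤ 50.


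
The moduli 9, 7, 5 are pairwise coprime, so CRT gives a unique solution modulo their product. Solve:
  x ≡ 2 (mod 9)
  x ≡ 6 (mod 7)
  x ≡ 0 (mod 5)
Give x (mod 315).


Moduli 9, 7, 5 are pairwise coprime; by CRT there is a unique solution modulo M = 9 · 7 · 5 = 315.
Solve pairwise, accumulating the modulus:
  Start with x ≡ 2 (mod 9).
  Combine with x ≡ 6 (mod 7): since gcd(9, 7) = 1, we get a unique residue mod 63.
    Write x = 2 + 9·t and substitute into x ≡ 6 (mod 7): 9·t ≡ 6 − 2 = 4 (mod 7).
    Reduce coefficients mod 7: 2·t ≡ 4 (mod 7).
    The inverse of 2 mod 7 is 4 (since 2·4 = 8 = 1·7 + 1), so t ≡ 4·4 = 16 ≡ 2 (mod 7).
    Then x = 2 + 9·2 = 20, valid modulo lcm(9, 7) = 63: x ≡ 20 (mod 63).
  Combine with x ≡ 0 (mod 5): since gcd(63, 5) = 1, we get a unique residue mod 315.
    Write x = 20 + 63·t and substitute into x ≡ 0 (mod 5): 63·t ≡ 0 − 20 = -20 (mod 5).
    Reduce coefficients mod 5: 3·t ≡ 0 (mod 5).
    The inverse of 3 mod 5 is 2 (since 3·2 = 6 = 1·5 + 1), so t ≡ 2·0 = 0 ≡ 0 (mod 5).
    Then x = 20 + 63·0 = 20, valid modulo lcm(63, 5) = 315: x ≡ 20 (mod 315).
Verify: 20 mod 9 = 2 ✓, 20 mod 7 = 6 ✓, 20 mod 5 = 0 ✓.

x ≡ 20 (mod 315).


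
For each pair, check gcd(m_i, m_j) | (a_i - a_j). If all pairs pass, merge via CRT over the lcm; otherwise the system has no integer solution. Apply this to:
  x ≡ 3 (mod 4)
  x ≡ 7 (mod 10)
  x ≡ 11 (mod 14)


Moduli 4, 10, 14 are not pairwise coprime, so CRT works modulo lcm(m_i) when all pairwise compatibility conditions hold.
Pairwise compatibility: gcd(m_i, m_j) must divide a_i - a_j for every pair.
Merge one congruence at a time:
  Start: x ≡ 3 (mod 4).
  Combine with x ≡ 7 (mod 10): gcd(4, 10) = 2; 7 - 3 = 4, which IS divisible by 2, so compatible.
    Write x = 3 + 4·t and substitute into x ≡ 7 (mod 10): 4·t ≡ 7 − 3 = 4 (mod 10).
    Divide the congruence (and modulus) by g = 2: 2·t ≡ 2 (mod 5).
    The inverse of 2 mod 5 is 3 (since 2·3 = 6 = 1·5 + 1), so t ≡ 3·2 = 6 ≡ 1 (mod 5).
    Then x = 3 + 4·1 = 7, valid modulo lcm(4, 10) = 20: x ≡ 7 (mod 20).
  Combine with x ≡ 11 (mod 14): gcd(20, 14) = 2; 11 - 7 = 4, which IS divisible by 2, so compatible.
    Write x = 7 + 20·t and substitute into x ≡ 11 (mod 14): 20·t ≡ 11 − 7 = 4 (mod 14).
    Divide the congruence (and modulus) by g = 2: 10·t ≡ 2 (mod 7).
    Reduce coefficients mod 7: 3·t ≡ 2 (mod 7).
    The inverse of 3 mod 7 is 5 (since 3·5 = 15 = 2·7 + 1), so t ≡ 5·2 = 10 ≡ 3 (mod 7).
    Then x = 7 + 20·3 = 67, valid modulo lcm(20, 14) = 140: x ≡ 67 (mod 140).
Verify: 67 mod 4 = 3, 67 mod 10 = 7, 67 mod 14 = 11.

x ≡ 67 (mod 140).


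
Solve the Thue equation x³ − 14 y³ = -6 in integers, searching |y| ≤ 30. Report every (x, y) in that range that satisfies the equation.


The equation is x³ - 14y³ = -6. For fixed y, x³ = 14·y³ − 6, so a solution requires the RHS to be a perfect cube.
Strategy: iterate y from -30 to 30, compute RHS = 14·y³ − 6, and check whether it is a (positive or negative) perfect cube.
Check small values of y:
  y = 0: RHS = -6 is not a perfect cube.
  y = 1: RHS = 8 = (2)³ ⇒ x = 2 works.
  y = -1: RHS = -20 is not a perfect cube.
  y = 2: RHS = 106 is not a perfect cube.
  y = -2: RHS = -118 is not a perfect cube.
  y = 3: RHS = 372 is not a perfect cube.
  y = -3: RHS = -384 is not a perfect cube.
Continuing the search up to |y| = 30 finds no further solutions beyond those listed.
Collected solutions: (2, 1).

Solutions (with |y| ≤ 30): (2, 1).


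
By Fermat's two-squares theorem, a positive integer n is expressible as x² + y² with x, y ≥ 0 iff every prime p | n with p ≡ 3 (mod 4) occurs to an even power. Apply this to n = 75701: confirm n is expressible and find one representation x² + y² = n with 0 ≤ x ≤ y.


Step 1: Factor n = 75701 = 17 · 61 · 73.
Step 2: Check the mod-4 condition on each prime factor: 17 ≡ 1 (mod 4), exponent 1; 61 ≡ 1 (mod 4), exponent 1; 73 ≡ 1 (mod 4), exponent 1.
All primes ≡ 3 (mod 4) appear to even exponent (or don't appear), so by the two-squares theorem n IS expressible as a sum of two squares.
Step 3: Build a representation. Here n = 17 · 61 · 73 is a product of primes ≡ 1 (mod 4). Each prime p ≡ 1 (mod 4) is itself a sum of two squares; find a² by testing p − a² for a perfect square:
  17: 17 − 1² = 16 = 4² ⇒ 17 = 1² + 4².
  61: 61 − 1² = 60, 61 − 2² = 57, 61 − 3² = 52, 61 − 4² = 45, 61 − 5² = 36 = 6² ⇒ 61 = 5² + 6².
  73: 73 − 1² = 72, 73 − 2² = 69, 73 − 3² = 64 = 8² ⇒ 73 = 3² + 8².
  Combine using the Brahmagupta–Fibonacci identity (a² + b²)(c² + d²) = (ac − bd)² + (ad + bc)² = (ac + bd)² + (ad − bc)²:
  17 · 61 = 1037: from (1² + 4²)(5² + 6²), take (1·5 − 4·6, 1·6 + 4·5) = (5 − 24, 6 + 20) = (-19, 26); dropping signs (only squares matter) gives (19, 26); check 19² + 26² = 361 + 676 = 1037 ✓.
  1037 · 73 = 75701: from (19² + 26²)(3² + 8²), take (19·3 − 26·8, 19·8 + 26·3) = (57 − 208, 152 + 78) = (-151, 230); dropping signs (only squares matter) gives (151, 230); check 151² + 230² = 22801 + 52900 = 75701 ✓.
Step 4: Order so x ≤ y and verify: 151² + 230² = 22801 + 52900 = 75701 = n. ✓

n = 75701 = 151² + 230² (one valid representation with x ≤ y).


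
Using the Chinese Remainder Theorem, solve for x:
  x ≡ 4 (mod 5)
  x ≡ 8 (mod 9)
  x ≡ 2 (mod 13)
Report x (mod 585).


Moduli 5, 9, 13 are pairwise coprime; by CRT there is a unique solution modulo M = 5 · 9 · 13 = 585.
Solve pairwise, accumulating the modulus:
  Start with x ≡ 4 (mod 5).
  Combine with x ≡ 8 (mod 9): since gcd(5, 9) = 1, we get a unique residue mod 45.
    Write x = 4 + 5·t and substitute into x ≡ 8 (mod 9): 5·t ≡ 8 − 4 = 4 (mod 9).
    The inverse of 5 mod 9 is 2 (since 5·2 = 10 = 1·9 + 1), so t ≡ 2·4 = 8 ≡ 8 (mod 9).
    Then x = 4 + 5·8 = 44, valid modulo lcm(5, 9) = 45: x ≡ 44 (mod 45).
  Combine with x ≡ 2 (mod 13): since gcd(45, 13) = 1, we get a unique residue mod 585.
    Write x = 44 + 45·t and substitute into x ≡ 2 (mod 13): 45·t ≡ 2 − 44 = -42 (mod 13).
    Reduce coefficients mod 13: 6·t ≡ 10 (mod 13).
    The inverse of 6 mod 13 is 11 (since 6·11 = 66 = 5·13 + 1), so t ≡ 11·10 = 110 ≡ 6 (mod 13).
    Then x = 44 + 45·6 = 314, valid modulo lcm(45, 13) = 585: x ≡ 314 (mod 585).
Verify: 314 mod 5 = 4 ✓, 314 mod 9 = 8 ✓, 314 mod 13 = 2 ✓.

x ≡ 314 (mod 585).


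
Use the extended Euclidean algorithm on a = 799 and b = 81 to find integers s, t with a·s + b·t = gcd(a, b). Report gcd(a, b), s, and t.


Euclidean algorithm on (799, 81) — divide until remainder is 0:
  799 = 9 · 81 + 70
  81 = 1 · 70 + 11
  70 = 6 · 11 + 4
  11 = 2 · 4 + 3
  4 = 1 · 3 + 1
  3 = 3 · 1 + 0
gcd(799, 81) = 1.
Track Bezout coefficients alongside the remainders: start with r₀ = 799 = a·1 + b·0 (s = 1, t = 0) and r₁ = 81 = a·0 + b·1 (s = 0, t = 1); each new remainder r_{k+1} = r_{k-1} − q_k·r_k inherits s_{k+1} = s_{k-1} − q_k·s_k, t_{k+1} = t_{k-1} − q_k·t_k, so r_k = a·s_k + b·t_k at every step:
  q = 9: r = 70, s = 1 − 9·0 = 1, t = 0 − 9·1 = -9  (check: 799·1 + 81·(-9) = 70)
  q = 1: r = 11, s = 0 − 1·1 = -1, t = 1 − 1·(-9) = 10  (check: 799·(-1) + 81·10 = 11)
  q = 6: r = 4, s = 1 − 6·(-1) = 7, t = -9 − 6·10 = -69  (check: 799·7 + 81·(-69) = 4)
  q = 2: r = 3, s = -1 − 2·7 = -15, t = 10 − 2·(-69) = 148  (check: 799·(-15) + 81·148 = 3)
  q = 1: r = 1, s = 7 − 1·(-15) = 22, t = -69 − 1·148 = -217  (check: 799·22 + 81·(-217) = 1)
The row with r = 1 (the gcd) gives the Bezout coefficients s = 22, t = -217.
Result: 799 · (22) + 81 · (-217) = 1.

gcd(799, 81) = 1; s = 22, t = -217 (check: 799·22 + 81·(-217) = 1).


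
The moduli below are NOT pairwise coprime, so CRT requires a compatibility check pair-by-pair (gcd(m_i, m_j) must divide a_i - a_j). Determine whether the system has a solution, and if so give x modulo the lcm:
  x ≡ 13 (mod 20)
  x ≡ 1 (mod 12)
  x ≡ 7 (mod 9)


Moduli 20, 12, 9 are not pairwise coprime, so CRT works modulo lcm(m_i) when all pairwise compatibility conditions hold.
Pairwise compatibility: gcd(m_i, m_j) must divide a_i - a_j for every pair.
Merge one congruence at a time:
  Start: x ≡ 13 (mod 20).
  Combine with x ≡ 1 (mod 12): gcd(20, 12) = 4; 1 - 13 = -12, which IS divisible by 4, so compatible.
    Write x = 13 + 20·t and substitute into x ≡ 1 (mod 12): 20·t ≡ 1 − 13 = -12 (mod 12).
    Divide the congruence (and modulus) by g = 4: 5·t ≡ -3 (mod 3).
    Reduce coefficients mod 3: 2·t ≡ 0 (mod 3).
    The inverse of 2 mod 3 is 2 (since 2·2 = 4 = 1·3 + 1), so t ≡ 2·0 = 0 ≡ 0 (mod 3).
    Then x = 13 + 20·0 = 13, valid modulo lcm(20, 12) = 60: x ≡ 13 (mod 60).
  Combine with x ≡ 7 (mod 9): gcd(60, 9) = 3; 7 - 13 = -6, which IS divisible by 3, so compatible.
    Write x = 13 + 60·t and substitute into x ≡ 7 (mod 9): 60·t ≡ 7 − 13 = -6 (mod 9).
    Divide the congruence (and modulus) by g = 3: 20·t ≡ -2 (mod 3).
    Reduce coefficients mod 3: 2·t ≡ 1 (mod 3).
    The inverse of 2 mod 3 is 2 (since 2·2 = 4 = 1·3 + 1), so t ≡ 2·1 = 2 ≡ 2 (mod 3).
    Then x = 13 + 60·2 = 133, valid modulo lcm(60, 9) = 180: x ≡ 133 (mod 180).
Verify: 133 mod 20 = 13, 133 mod 12 = 1, 133 mod 9 = 7.

x ≡ 133 (mod 180).


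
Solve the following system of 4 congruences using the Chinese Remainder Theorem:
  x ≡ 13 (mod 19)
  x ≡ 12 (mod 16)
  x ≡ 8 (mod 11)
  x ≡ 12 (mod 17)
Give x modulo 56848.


Product of moduli M = 19 · 16 · 11 · 17 = 56848.
Merge one congruence at a time:
  Start: x ≡ 13 (mod 19).
  Combine with x ≡ 12 (mod 16); new modulus lcm = 304.
    Write x = 13 + 19·t and substitute into x ≡ 12 (mod 16): 19·t ≡ 12 − 13 = -1 (mod 16).
    Reduce coefficients mod 16: 3·t ≡ 15 (mod 16).
    The inverse of 3 mod 16 is 11 (since 3·11 = 33 = 2·16 + 1), so t ≡ 11·15 = 165 ≡ 5 (mod 16).
    Then x = 13 + 19·5 = 108, valid modulo lcm(19, 16) = 304: x ≡ 108 (mod 304).
  Combine with x ≡ 8 (mod 11); new modulus lcm = 3344.
    Write x = 108 + 304·t and substitute into x ≡ 8 (mod 11): 304·t ≡ 8 − 108 = -100 (mod 11).
    Reduce coefficients mod 11: 7·t ≡ 10 (mod 11).
    The inverse of 7 mod 11 is 8 (since 7·8 = 56 = 5·11 + 1), so t ≡ 8·10 = 80 ≡ 3 (mod 11).
    Then x = 108 + 304·3 = 1020, valid modulo lcm(304, 11) = 3344: x ≡ 1020 (mod 3344).
  Combine with x ≡ 12 (mod 17); new modulus lcm = 56848.
    Write x = 1020 + 3344·t and substitute into x ≡ 12 (mod 17): 3344·t ≡ 12 − 1020 = -1008 (mod 17).
    Reduce coefficients mod 17: 12·t ≡ 12 (mod 17).
    The inverse of 12 mod 17 is 10 (since 12·10 = 120 = 7·17 + 1), so t ≡ 10·12 = 120 ≡ 1 (mod 17).
    Then x = 1020 + 3344·1 = 4364, valid modulo lcm(3344, 17) = 56848: x ≡ 4364 (mod 56848).
Verify against each original: 4364 mod 19 = 13, 4364 mod 16 = 12, 4364 mod 11 = 8, 4364 mod 17 = 12.

x ≡ 4364 (mod 56848).


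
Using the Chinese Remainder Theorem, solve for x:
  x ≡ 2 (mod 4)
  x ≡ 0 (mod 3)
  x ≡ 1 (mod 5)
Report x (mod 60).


Moduli 4, 3, 5 are pairwise coprime; by CRT there is a unique solution modulo M = 4 · 3 · 5 = 60.
Solve pairwise, accumulating the modulus:
  Start with x ≡ 2 (mod 4).
  Combine with x ≡ 0 (mod 3): since gcd(4, 3) = 1, we get a unique residue mod 12.
    Write x = 2 + 4·t and substitute into x ≡ 0 (mod 3): 4·t ≡ 0 − 2 = -2 (mod 3).
    Reduce coefficients mod 3: 1·t ≡ 1 (mod 3).
    So t ≡ 1 (mod 3).
    Then x = 2 + 4·1 = 6, valid modulo lcm(4, 3) = 12: x ≡ 6 (mod 12).
  Combine with x ≡ 1 (mod 5): since gcd(12, 5) = 1, we get a unique residue mod 60.
    Write x = 6 + 12·t and substitute into x ≡ 1 (mod 5): 12·t ≡ 1 − 6 = -5 (mod 5).
    Reduce coefficients mod 5: 2·t ≡ 0 (mod 5).
    The inverse of 2 mod 5 is 3 (since 2·3 = 6 = 1·5 + 1), so t ≡ 3·0 = 0 ≡ 0 (mod 5).
    Then x = 6 + 12·0 = 6, valid modulo lcm(12, 5) = 60: x ≡ 6 (mod 60).
Verify: 6 mod 4 = 2 ✓, 6 mod 3 = 0 ✓, 6 mod 5 = 1 ✓.

x ≡ 6 (mod 60).


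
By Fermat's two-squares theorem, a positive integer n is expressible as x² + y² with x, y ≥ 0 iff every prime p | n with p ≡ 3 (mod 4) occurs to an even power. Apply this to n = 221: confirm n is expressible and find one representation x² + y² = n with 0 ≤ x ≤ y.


Step 1: Factor n = 221 = 13 · 17.
Step 2: Check the mod-4 condition on each prime factor: 13 ≡ 1 (mod 4), exponent 1; 17 ≡ 1 (mod 4), exponent 1.
All primes ≡ 3 (mod 4) appear to even exponent (or don't appear), so by the two-squares theorem n IS expressible as a sum of two squares.
Step 3: Build a representation. Here n = 13 · 17 is a product of primes ≡ 1 (mod 4). Each prime p ≡ 1 (mod 4) is itself a sum of two squares; find a² by testing p − a² for a perfect square:
  13: 13 − 1² = 12, 13 − 2² = 9 = 3² ⇒ 13 = 2² + 3².
  17: 17 − 1² = 16 = 4² ⇒ 17 = 1² + 4².
  Combine using the Brahmagupta–Fibonacci identity (a² + b²)(c² + d²) = (ac − bd)² + (ad + bc)² = (ac + bd)² + (ad − bc)²:
  13 · 17 = 221: from (2² + 3²)(1² + 4²), take (2·1 − 3·4, 2·4 + 3·1) = (2 − 12, 8 + 3) = (-10, 11); dropping signs (only squares matter) gives (10, 11); check 10² + 11² = 100 + 121 = 221 ✓.
Step 4: Order so x ≤ y and verify: 10² + 11² = 100 + 121 = 221 = n. ✓

n = 221 = 10² + 11² (one valid representation with x ≤ y).


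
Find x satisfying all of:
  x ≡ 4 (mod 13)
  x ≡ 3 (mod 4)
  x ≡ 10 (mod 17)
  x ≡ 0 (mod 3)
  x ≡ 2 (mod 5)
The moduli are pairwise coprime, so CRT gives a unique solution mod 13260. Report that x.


Product of moduli M = 13 · 4 · 17 · 3 · 5 = 13260.
Merge one congruence at a time:
  Start: x ≡ 4 (mod 13).
  Combine with x ≡ 3 (mod 4); new modulus lcm = 52.
    Write x = 4 + 13·t and substitute into x ≡ 3 (mod 4): 13·t ≡ 3 − 4 = -1 (mod 4).
    Reduce coefficients mod 4: 1·t ≡ 3 (mod 4).
    So t ≡ 3 (mod 4).
    Then x = 4 + 13·3 = 43, valid modulo lcm(13, 4) = 52: x ≡ 43 (mod 52).
  Combine with x ≡ 10 (mod 17); new modulus lcm = 884.
    Write x = 43 + 52·t and substitute into x ≡ 10 (mod 17): 52·t ≡ 10 − 43 = -33 (mod 17).
    Reduce coefficients mod 17: 1·t ≡ 1 (mod 17).
    So t ≡ 1 (mod 17).
    Then x = 43 + 52·1 = 95, valid modulo lcm(52, 17) = 884: x ≡ 95 (mod 884).
  Combine with x ≡ 0 (mod 3); new modulus lcm = 2652.
    Write x = 95 + 884·t and substitute into x ≡ 0 (mod 3): 884·t ≡ 0 − 95 = -95 (mod 3).
    Reduce coefficients mod 3: 2·t ≡ 1 (mod 3).
    The inverse of 2 mod 3 is 2 (since 2·2 = 4 = 1·3 + 1), so t ≡ 2·1 = 2 ≡ 2 (mod 3).
    Then x = 95 + 884·2 = 1863, valid modulo lcm(884, 3) = 2652: x ≡ 1863 (mod 2652).
  Combine with x ≡ 2 (mod 5); new modulus lcm = 13260.
    Write x = 1863 + 2652·t and substitute into x ≡ 2 (mod 5): 2652·t ≡ 2 − 1863 = -1861 (mod 5).
    Reduce coefficients mod 5: 2·t ≡ 4 (mod 5).
    The inverse of 2 mod 5 is 3 (since 2·3 = 6 = 1·5 + 1), so t ≡ 3·4 = 12 ≡ 2 (mod 5).
    Then x = 1863 + 2652·2 = 7167, valid modulo lcm(2652, 5) = 13260: x ≡ 7167 (mod 13260).
Verify against each original: 7167 mod 13 = 4, 7167 mod 4 = 3, 7167 mod 17 = 10, 7167 mod 3 = 0, 7167 mod 5 = 2.

x ≡ 7167 (mod 13260).


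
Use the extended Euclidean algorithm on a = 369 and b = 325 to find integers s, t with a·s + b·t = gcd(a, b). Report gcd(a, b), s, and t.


Euclidean algorithm on (369, 325) — divide until remainder is 0:
  369 = 1 · 325 + 44
  325 = 7 · 44 + 17
  44 = 2 · 17 + 10
  17 = 1 · 10 + 7
  10 = 1 · 7 + 3
  7 = 2 · 3 + 1
  3 = 3 · 1 + 0
gcd(369, 325) = 1.
Track Bezout coefficients alongside the remainders: start with r₀ = 369 = a·1 + b·0 (s = 1, t = 0) and r₁ = 325 = a·0 + b·1 (s = 0, t = 1); each new remainder r_{k+1} = r_{k-1} − q_k·r_k inherits s_{k+1} = s_{k-1} − q_k·s_k, t_{k+1} = t_{k-1} − q_k·t_k, so r_k = a·s_k + b·t_k at every step:
  q = 1: r = 44, s = 1 − 1·0 = 1, t = 0 − 1·1 = -1  (check: 369·1 + 325·(-1) = 44)
  q = 7: r = 17, s = 0 − 7·1 = -7, t = 1 − 7·(-1) = 8  (check: 369·(-7) + 325·8 = 17)
  q = 2: r = 10, s = 1 − 2·(-7) = 15, t = -1 − 2·8 = -17  (check: 369·15 + 325·(-17) = 10)
  q = 1: r = 7, s = -7 − 1·15 = -22, t = 8 − 1·(-17) = 25  (check: 369·(-22) + 325·25 = 7)
  q = 1: r = 3, s = 15 − 1·(-22) = 37, t = -17 − 1·25 = -42  (check: 369·37 + 325·(-42) = 3)
  q = 2: r = 1, s = -22 − 2·37 = -96, t = 25 − 2·(-42) = 109  (check: 369·(-96) + 325·109 = 1)
The row with r = 1 (the gcd) gives the Bezout coefficients s = -96, t = 109.
Result: 369 · (-96) + 325 · (109) = 1.

gcd(369, 325) = 1; s = -96, t = 109 (check: 369·(-96) + 325·109 = 1).


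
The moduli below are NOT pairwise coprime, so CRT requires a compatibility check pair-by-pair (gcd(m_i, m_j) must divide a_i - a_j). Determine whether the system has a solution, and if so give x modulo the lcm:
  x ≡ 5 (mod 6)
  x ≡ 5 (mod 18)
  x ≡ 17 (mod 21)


Moduli 6, 18, 21 are not pairwise coprime, so CRT works modulo lcm(m_i) when all pairwise compatibility conditions hold.
Pairwise compatibility: gcd(m_i, m_j) must divide a_i - a_j for every pair.
Merge one congruence at a time:
  Start: x ≡ 5 (mod 6).
  Combine with x ≡ 5 (mod 18): gcd(6, 18) = 6; 5 - 5 = 0, which IS divisible by 6, so compatible.
    Write x = 5 + 6·t and substitute into x ≡ 5 (mod 18): 6·t ≡ 5 − 5 = 0 (mod 18).
    Divide the congruence (and modulus) by g = 6: 1·t ≡ 0 (mod 3).
    So t ≡ 0 (mod 3).
    Then x = 5 + 6·0 = 5, valid modulo lcm(6, 18) = 18: x ≡ 5 (mod 18).
  Combine with x ≡ 17 (mod 21): gcd(18, 21) = 3; 17 - 5 = 12, which IS divisible by 3, so compatible.
    Write x = 5 + 18·t and substitute into x ≡ 17 (mod 21): 18·t ≡ 17 − 5 = 12 (mod 21).
    Divide the congruence (and modulus) by g = 3: 6·t ≡ 4 (mod 7).
    The inverse of 6 mod 7 is 6 (since 6·6 = 36 = 5·7 + 1), so t ≡ 6·4 = 24 ≡ 3 (mod 7).
    Then x = 5 + 18·3 = 59, valid modulo lcm(18, 21) = 126: x ≡ 59 (mod 126).
Verify: 59 mod 6 = 5, 59 mod 18 = 5, 59 mod 21 = 17.

x ≡ 59 (mod 126).


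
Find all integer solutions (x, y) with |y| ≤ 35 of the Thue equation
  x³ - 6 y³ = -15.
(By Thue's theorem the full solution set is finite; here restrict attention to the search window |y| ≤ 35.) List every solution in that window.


The equation is x³ - 6y³ = -15. For fixed y, x³ = 6·y³ − 15, so a solution requires the RHS to be a perfect cube.
Strategy: iterate y from -35 to 35, compute RHS = 6·y³ − 15, and check whether it is a (positive or negative) perfect cube.
Check small values of y:
  y = 0: RHS = -15 is not a perfect cube.
  y = 1: RHS = -9 is not a perfect cube.
  y = -1: RHS = -21 is not a perfect cube.
  y = 2: RHS = 33 is not a perfect cube.
  y = -2: RHS = -63 is not a perfect cube.
  y = 3: RHS = 147 is not a perfect cube.
  y = -3: RHS = -177 is not a perfect cube.
Continuing the search up to |y| = 35 finds no solutions either.
No (x, y) in the scanned range satisfies the equation.

No integer solutions with |y| ≤ 35.


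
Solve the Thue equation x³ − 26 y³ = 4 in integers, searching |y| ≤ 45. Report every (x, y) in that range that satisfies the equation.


The equation is x³ - 26y³ = 4. For fixed y, x³ = 26·y³ + 4, so a solution requires the RHS to be a perfect cube.
Strategy: iterate y from -45 to 45, compute RHS = 26·y³ + 4, and check whether it is a (positive or negative) perfect cube.
Check small values of y:
  y = 0: RHS = 4 is not a perfect cube.
  y = 1: RHS = 30 is not a perfect cube.
  y = -1: RHS = -22 is not a perfect cube.
  y = 2: RHS = 212 is not a perfect cube.
  y = -2: RHS = -204 is not a perfect cube.
  y = 3: RHS = 706 is not a perfect cube.
  y = -3: RHS = -698 is not a perfect cube.
Continuing the search up to |y| = 45 finds no solutions either.
No (x, y) in the scanned range satisfies the equation.

No integer solutions with |y| ≤ 45.


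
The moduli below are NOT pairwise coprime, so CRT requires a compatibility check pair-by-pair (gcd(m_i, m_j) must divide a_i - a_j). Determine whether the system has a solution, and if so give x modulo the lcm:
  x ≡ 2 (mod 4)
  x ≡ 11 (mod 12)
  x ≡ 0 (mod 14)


Moduli 4, 12, 14 are not pairwise coprime, so CRT works modulo lcm(m_i) when all pairwise compatibility conditions hold.
Pairwise compatibility: gcd(m_i, m_j) must divide a_i - a_j for every pair.
Merge one congruence at a time:
  Start: x ≡ 2 (mod 4).
  Combine with x ≡ 11 (mod 12): gcd(4, 12) = 4, and 11 - 2 = 9 is NOT divisible by 4.
    ⇒ system is inconsistent (no integer solution).

No solution (the system is inconsistent).


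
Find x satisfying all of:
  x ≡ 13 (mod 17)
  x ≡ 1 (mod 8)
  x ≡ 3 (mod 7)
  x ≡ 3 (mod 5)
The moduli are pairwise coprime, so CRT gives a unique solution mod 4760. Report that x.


Product of moduli M = 17 · 8 · 7 · 5 = 4760.
Merge one congruence at a time:
  Start: x ≡ 13 (mod 17).
  Combine with x ≡ 1 (mod 8); new modulus lcm = 136.
    Write x = 13 + 17·t and substitute into x ≡ 1 (mod 8): 17·t ≡ 1 − 13 = -12 (mod 8).
    Reduce coefficients mod 8: 1·t ≡ 4 (mod 8).
    So t ≡ 4 (mod 8).
    Then x = 13 + 17·4 = 81, valid modulo lcm(17, 8) = 136: x ≡ 81 (mod 136).
  Combine with x ≡ 3 (mod 7); new modulus lcm = 952.
    Write x = 81 + 136·t and substitute into x ≡ 3 (mod 7): 136·t ≡ 3 − 81 = -78 (mod 7).
    Reduce coefficients mod 7: 3·t ≡ 6 (mod 7).
    The inverse of 3 mod 7 is 5 (since 3·5 = 15 = 2·7 + 1), so t ≡ 5·6 = 30 ≡ 2 (mod 7).
    Then x = 81 + 136·2 = 353, valid modulo lcm(136, 7) = 952: x ≡ 353 (mod 952).
  Combine with x ≡ 3 (mod 5); new modulus lcm = 4760.
    Write x = 353 + 952·t and substitute into x ≡ 3 (mod 5): 952·t ≡ 3 − 353 = -350 (mod 5).
    Reduce coefficients mod 5: 2·t ≡ 0 (mod 5).
    The inverse of 2 mod 5 is 3 (since 2·3 = 6 = 1·5 + 1), so t ≡ 3·0 = 0 ≡ 0 (mod 5).
    Then x = 353 + 952·0 = 353, valid modulo lcm(952, 5) = 4760: x ≡ 353 (mod 4760).
Verify against each original: 353 mod 17 = 13, 353 mod 8 = 1, 353 mod 7 = 3, 353 mod 5 = 3.

x ≡ 353 (mod 4760).


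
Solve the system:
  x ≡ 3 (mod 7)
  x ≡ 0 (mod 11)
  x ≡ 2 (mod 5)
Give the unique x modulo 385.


Moduli 7, 11, 5 are pairwise coprime; by CRT there is a unique solution modulo M = 7 · 11 · 5 = 385.
Solve pairwise, accumulating the modulus:
  Start with x ≡ 3 (mod 7).
  Combine with x ≡ 0 (mod 11): since gcd(7, 11) = 1, we get a unique residue mod 77.
    Write x = 3 + 7·t and substitute into x ≡ 0 (mod 11): 7·t ≡ 0 − 3 = -3 (mod 11).
    Reduce coefficients mod 11: 7·t ≡ 8 (mod 11).
    The inverse of 7 mod 11 is 8 (since 7·8 = 56 = 5·11 + 1), so t ≡ 8·8 = 64 ≡ 9 (mod 11).
    Then x = 3 + 7·9 = 66, valid modulo lcm(7, 11) = 77: x ≡ 66 (mod 77).
  Combine with x ≡ 2 (mod 5): since gcd(77, 5) = 1, we get a unique residue mod 385.
    Write x = 66 + 77·t and substitute into x ≡ 2 (mod 5): 77·t ≡ 2 − 66 = -64 (mod 5).
    Reduce coefficients mod 5: 2·t ≡ 1 (mod 5).
    The inverse of 2 mod 5 is 3 (since 2·3 = 6 = 1·5 + 1), so t ≡ 3·1 = 3 ≡ 3 (mod 5).
    Then x = 66 + 77·3 = 297, valid modulo lcm(77, 5) = 385: x ≡ 297 (mod 385).
Verify: 297 mod 7 = 3 ✓, 297 mod 11 = 0 ✓, 297 mod 5 = 2 ✓.

x ≡ 297 (mod 385).


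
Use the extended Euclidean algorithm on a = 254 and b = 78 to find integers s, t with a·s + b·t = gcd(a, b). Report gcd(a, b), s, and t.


Euclidean algorithm on (254, 78) — divide until remainder is 0:
  254 = 3 · 78 + 20
  78 = 3 · 20 + 18
  20 = 1 · 18 + 2
  18 = 9 · 2 + 0
gcd(254, 78) = 2.
Track Bezout coefficients alongside the remainders: start with r₀ = 254 = a·1 + b·0 (s = 1, t = 0) and r₁ = 78 = a·0 + b·1 (s = 0, t = 1); each new remainder r_{k+1} = r_{k-1} − q_k·r_k inherits s_{k+1} = s_{k-1} − q_k·s_k, t_{k+1} = t_{k-1} − q_k·t_k, so r_k = a·s_k + b·t_k at every step:
  q = 3: r = 20, s = 1 − 3·0 = 1, t = 0 − 3·1 = -3  (check: 254·1 + 78·(-3) = 20)
  q = 3: r = 18, s = 0 − 3·1 = -3, t = 1 − 3·(-3) = 10  (check: 254·(-3) + 78·10 = 18)
  q = 1: r = 2, s = 1 − 1·(-3) = 4, t = -3 − 1·10 = -13  (check: 254·4 + 78·(-13) = 2)
The row with r = 2 (the gcd) gives the Bezout coefficients s = 4, t = -13.
Result: 254 · (4) + 78 · (-13) = 2.

gcd(254, 78) = 2; s = 4, t = -13 (check: 254·4 + 78·(-13) = 2).


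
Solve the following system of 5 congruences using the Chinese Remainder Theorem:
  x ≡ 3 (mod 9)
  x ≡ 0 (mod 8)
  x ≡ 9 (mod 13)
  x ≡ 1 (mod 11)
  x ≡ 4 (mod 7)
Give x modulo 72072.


Product of moduli M = 9 · 8 · 13 · 11 · 7 = 72072.
Merge one congruence at a time:
  Start: x ≡ 3 (mod 9).
  Combine with x ≡ 0 (mod 8); new modulus lcm = 72.
    Write x = 3 + 9·t and substitute into x ≡ 0 (mod 8): 9·t ≡ 0 − 3 = -3 (mod 8).
    Reduce coefficients mod 8: 1·t ≡ 5 (mod 8).
    So t ≡ 5 (mod 8).
    Then x = 3 + 9·5 = 48, valid modulo lcm(9, 8) = 72: x ≡ 48 (mod 72).
  Combine with x ≡ 9 (mod 13); new modulus lcm = 936.
    Write x = 48 + 72·t and substitute into x ≡ 9 (mod 13): 72·t ≡ 9 − 48 = -39 (mod 13).
    Reduce coefficients mod 13: 7·t ≡ 0 (mod 13).
    The inverse of 7 mod 13 is 2 (since 7·2 = 14 = 1·13 + 1), so t ≡ 2·0 = 0 ≡ 0 (mod 13).
    Then x = 48 + 72·0 = 48, valid modulo lcm(72, 13) = 936: x ≡ 48 (mod 936).
  Combine with x ≡ 1 (mod 11); new modulus lcm = 10296.
    Write x = 48 + 936·t and substitute into x ≡ 1 (mod 11): 936·t ≡ 1 − 48 = -47 (mod 11).
    Reduce coefficients mod 11: 1·t ≡ 8 (mod 11).
    So t ≡ 8 (mod 11).
    Then x = 48 + 936·8 = 7536, valid modulo lcm(936, 11) = 10296: x ≡ 7536 (mod 10296).
  Combine with x ≡ 4 (mod 7); new modulus lcm = 72072.
    Write x = 7536 + 10296·t and substitute into x ≡ 4 (mod 7): 10296·t ≡ 4 − 7536 = -7532 (mod 7).
    Reduce coefficients mod 7: 6·t ≡ 0 (mod 7).
    The inverse of 6 mod 7 is 6 (since 6·6 = 36 = 5·7 + 1), so t ≡ 6·0 = 0 ≡ 0 (mod 7).
    Then x = 7536 + 10296·0 = 7536, valid modulo lcm(10296, 7) = 72072: x ≡ 7536 (mod 72072).
Verify against each original: 7536 mod 9 = 3, 7536 mod 8 = 0, 7536 mod 13 = 9, 7536 mod 11 = 1, 7536 mod 7 = 4.

x ≡ 7536 (mod 72072).


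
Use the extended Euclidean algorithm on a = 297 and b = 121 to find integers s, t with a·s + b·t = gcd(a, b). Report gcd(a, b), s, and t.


Euclidean algorithm on (297, 121) — divide until remainder is 0:
  297 = 2 · 121 + 55
  121 = 2 · 55 + 11
  55 = 5 · 11 + 0
gcd(297, 121) = 11.
Track Bezout coefficients alongside the remainders: start with r₀ = 297 = a·1 + b·0 (s = 1, t = 0) and r₁ = 121 = a·0 + b·1 (s = 0, t = 1); each new remainder r_{k+1} = r_{k-1} − q_k·r_k inherits s_{k+1} = s_{k-1} − q_k·s_k, t_{k+1} = t_{k-1} − q_k·t_k, so r_k = a·s_k + b·t_k at every step:
  q = 2: r = 55, s = 1 − 2·0 = 1, t = 0 − 2·1 = -2  (check: 297·1 + 121·(-2) = 55)
  q = 2: r = 11, s = 0 − 2·1 = -2, t = 1 − 2·(-2) = 5  (check: 297·(-2) + 121·5 = 11)
The row with r = 11 (the gcd) gives the Bezout coefficients s = -2, t = 5.
Result: 297 · (-2) + 121 · (5) = 11.

gcd(297, 121) = 11; s = -2, t = 5 (check: 297·(-2) + 121·5 = 11).


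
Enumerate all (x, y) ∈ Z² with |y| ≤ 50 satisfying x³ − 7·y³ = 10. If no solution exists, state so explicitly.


The equation is x³ - 7y³ = 10. For fixed y, x³ = 7·y³ + 10, so a solution requires the RHS to be a perfect cube.
Strategy: iterate y from -50 to 50, compute RHS = 7·y³ + 10, and check whether it is a (positive or negative) perfect cube.
Check small values of y:
  y = 0: RHS = 10 is not a perfect cube.
  y = 1: RHS = 17 is not a perfect cube.
  y = -1: RHS = 3 is not a perfect cube.
  y = 2: RHS = 66 is not a perfect cube.
  y = -2: RHS = -46 is not a perfect cube.
  y = 3: RHS = 199 is not a perfect cube.
  y = -3: RHS = -179 is not a perfect cube.
Continuing the search up to |y| = 50 finds no solutions either.
No (x, y) in the scanned range satisfies the equation.

No integer solutions with |y| ≤ 50.


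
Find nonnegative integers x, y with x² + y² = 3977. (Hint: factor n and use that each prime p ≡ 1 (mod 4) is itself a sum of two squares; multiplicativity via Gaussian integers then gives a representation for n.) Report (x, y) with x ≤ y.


Step 1: Factor n = 3977 = 41 · 97.
Step 2: Check the mod-4 condition on each prime factor: 41 ≡ 1 (mod 4), exponent 1; 97 ≡ 1 (mod 4), exponent 1.
All primes ≡ 3 (mod 4) appear to even exponent (or don't appear), so by the two-squares theorem n IS expressible as a sum of two squares.
Step 3: Build a representation. Here n = 41 · 97 is a product of primes ≡ 1 (mod 4). Each prime p ≡ 1 (mod 4) is itself a sum of two squares; find a² by testing p − a² for a perfect square:
  41: 41 − 1² = 40, 41 − 2² = 37, 41 − 3² = 32, 41 − 4² = 25 = 5² ⇒ 41 = 4² + 5².
  97: 97 − 1² = 96, 97 − 2² = 93, 97 − 3² = 88, 97 − 4² = 81 = 9² ⇒ 97 = 4² + 9².
  Combine using the Brahmagupta–Fibonacci identity (a² + b²)(c² + d²) = (ac − bd)² + (ad + bc)² = (ac + bd)² + (ad − bc)²:
  41 · 97 = 3977: from (4² + 5²)(4² + 9²), take (4·4 − 5·9, 4·9 + 5·4) = (16 − 45, 36 + 20) = (-29, 56); dropping signs (only squares matter) gives (29, 56); check 29² + 56² = 841 + 3136 = 3977 ✓.
Step 4: Order so x ≤ y and verify: 29² + 56² = 841 + 3136 = 3977 = n. ✓

n = 3977 = 29² + 56² (one valid representation with x ≤ y).


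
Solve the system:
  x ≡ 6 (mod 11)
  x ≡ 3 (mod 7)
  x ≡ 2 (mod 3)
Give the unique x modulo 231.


Moduli 11, 7, 3 are pairwise coprime; by CRT there is a unique solution modulo M = 11 · 7 · 3 = 231.
Solve pairwise, accumulating the modulus:
  Start with x ≡ 6 (mod 11).
  Combine with x ≡ 3 (mod 7): since gcd(11, 7) = 1, we get a unique residue mod 77.
    Write x = 6 + 11·t and substitute into x ≡ 3 (mod 7): 11·t ≡ 3 − 6 = -3 (mod 7).
    Reduce coefficients mod 7: 4·t ≡ 4 (mod 7).
    The inverse of 4 mod 7 is 2 (since 4·2 = 8 = 1·7 + 1), so t ≡ 2·4 = 8 ≡ 1 (mod 7).
    Then x = 6 + 11·1 = 17, valid modulo lcm(11, 7) = 77: x ≡ 17 (mod 77).
  Combine with x ≡ 2 (mod 3): since gcd(77, 3) = 1, we get a unique residue mod 231.
    Write x = 17 + 77·t and substitute into x ≡ 2 (mod 3): 77·t ≡ 2 − 17 = -15 (mod 3).
    Reduce coefficients mod 3: 2·t ≡ 0 (mod 3).
    The inverse of 2 mod 3 is 2 (since 2·2 = 4 = 1·3 + 1), so t ≡ 2·0 = 0 ≡ 0 (mod 3).
    Then x = 17 + 77·0 = 17, valid modulo lcm(77, 3) = 231: x ≡ 17 (mod 231).
Verify: 17 mod 11 = 6 ✓, 17 mod 7 = 3 ✓, 17 mod 3 = 2 ✓.

x ≡ 17 (mod 231).


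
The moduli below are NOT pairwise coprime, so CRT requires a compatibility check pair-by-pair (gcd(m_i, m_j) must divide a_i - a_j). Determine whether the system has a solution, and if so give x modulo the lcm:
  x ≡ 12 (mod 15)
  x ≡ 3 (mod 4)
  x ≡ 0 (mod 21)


Moduli 15, 4, 21 are not pairwise coprime, so CRT works modulo lcm(m_i) when all pairwise compatibility conditions hold.
Pairwise compatibility: gcd(m_i, m_j) must divide a_i - a_j for every pair.
Merge one congruence at a time:
  Start: x ≡ 12 (mod 15).
  Combine with x ≡ 3 (mod 4): gcd(15, 4) = 1; 3 - 12 = -9, which IS divisible by 1, so compatible.
    Write x = 12 + 15·t and substitute into x ≡ 3 (mod 4): 15·t ≡ 3 − 12 = -9 (mod 4).
    Reduce coefficients mod 4: 3·t ≡ 3 (mod 4).
    The inverse of 3 mod 4 is 3 (since 3·3 = 9 = 2·4 + 1), so t ≡ 3·3 = 9 ≡ 1 (mod 4).
    Then x = 12 + 15·1 = 27, valid modulo lcm(15, 4) = 60: x ≡ 27 (mod 60).
  Combine with x ≡ 0 (mod 21): gcd(60, 21) = 3; 0 - 27 = -27, which IS divisible by 3, so compatible.
    Write x = 27 + 60·t and substitute into x ≡ 0 (mod 21): 60·t ≡ 0 − 27 = -27 (mod 21).
    Divide the congruence (and modulus) by g = 3: 20·t ≡ -9 (mod 7).
    Reduce coefficients mod 7: 6·t ≡ 5 (mod 7).
    The inverse of 6 mod 7 is 6 (since 6·6 = 36 = 5·7 + 1), so t ≡ 6·5 = 30 ≡ 2 (mod 7).
    Then x = 27 + 60·2 = 147, valid modulo lcm(60, 21) = 420: x ≡ 147 (mod 420).
Verify: 147 mod 15 = 12, 147 mod 4 = 3, 147 mod 21 = 0.

x ≡ 147 (mod 420).


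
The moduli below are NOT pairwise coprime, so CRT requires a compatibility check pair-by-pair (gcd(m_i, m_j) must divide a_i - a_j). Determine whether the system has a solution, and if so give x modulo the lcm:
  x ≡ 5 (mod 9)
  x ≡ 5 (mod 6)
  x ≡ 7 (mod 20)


Moduli 9, 6, 20 are not pairwise coprime, so CRT works modulo lcm(m_i) when all pairwise compatibility conditions hold.
Pairwise compatibility: gcd(m_i, m_j) must divide a_i - a_j for every pair.
Merge one congruence at a time:
  Start: x ≡ 5 (mod 9).
  Combine with x ≡ 5 (mod 6): gcd(9, 6) = 3; 5 - 5 = 0, which IS divisible by 3, so compatible.
    Write x = 5 + 9·t and substitute into x ≡ 5 (mod 6): 9·t ≡ 5 − 5 = 0 (mod 6).
    Divide the congruence (and modulus) by g = 3: 3·t ≡ 0 (mod 2).
    Reduce coefficients mod 2: 1·t ≡ 0 (mod 2).
    So t ≡ 0 (mod 2).
    Then x = 5 + 9·0 = 5, valid modulo lcm(9, 6) = 18: x ≡ 5 (mod 18).
  Combine with x ≡ 7 (mod 20): gcd(18, 20) = 2; 7 - 5 = 2, which IS divisible by 2, so compatible.
    Write x = 5 + 18·t and substitute into x ≡ 7 (mod 20): 18·t ≡ 7 − 5 = 2 (mod 20).
    Divide the congruence (and modulus) by g = 2: 9·t ≡ 1 (mod 10).
    The inverse of 9 mod 10 is 9 (since 9·9 = 81 = 8·10 + 1), so t ≡ 9·1 = 9 ≡ 9 (mod 10).
    Then x = 5 + 18·9 = 167, valid modulo lcm(18, 20) = 180: x ≡ 167 (mod 180).
Verify: 167 mod 9 = 5, 167 mod 6 = 5, 167 mod 20 = 7.

x ≡ 167 (mod 180).


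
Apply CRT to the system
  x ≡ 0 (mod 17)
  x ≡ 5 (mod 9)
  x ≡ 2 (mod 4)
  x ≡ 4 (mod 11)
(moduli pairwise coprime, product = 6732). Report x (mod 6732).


Product of moduli M = 17 · 9 · 4 · 11 = 6732.
Merge one congruence at a time:
  Start: x ≡ 0 (mod 17).
  Combine with x ≡ 5 (mod 9); new modulus lcm = 153.
    Write x = 0 + 17·t and substitute into x ≡ 5 (mod 9): 17·t ≡ 5 − 0 = 5 (mod 9).
    Reduce coefficients mod 9: 8·t ≡ 5 (mod 9).
    The inverse of 8 mod 9 is 8 (since 8·8 = 64 = 7·9 + 1), so t ≡ 8·5 = 40 ≡ 4 (mod 9).
    Then x = 0 + 17·4 = 68, valid modulo lcm(17, 9) = 153: x ≡ 68 (mod 153).
  Combine with x ≡ 2 (mod 4); new modulus lcm = 612.
    Write x = 68 + 153·t and substitute into x ≡ 2 (mod 4): 153·t ≡ 2 − 68 = -66 (mod 4).
    Reduce coefficients mod 4: 1·t ≡ 2 (mod 4).
    So t ≡ 2 (mod 4).
    Then x = 68 + 153·2 = 374, valid modulo lcm(153, 4) = 612: x ≡ 374 (mod 612).
  Combine with x ≡ 4 (mod 11); new modulus lcm = 6732.
    Write x = 374 + 612·t and substitute into x ≡ 4 (mod 11): 612·t ≡ 4 − 374 = -370 (mod 11).
    Reduce coefficients mod 11: 7·t ≡ 4 (mod 11).
    The inverse of 7 mod 11 is 8 (since 7·8 = 56 = 5·11 + 1), so t ≡ 8·4 = 32 ≡ 10 (mod 11).
    Then x = 374 + 612·10 = 6494, valid modulo lcm(612, 11) = 6732: x ≡ 6494 (mod 6732).
Verify against each original: 6494 mod 17 = 0, 6494 mod 9 = 5, 6494 mod 4 = 2, 6494 mod 11 = 4.

x ≡ 6494 (mod 6732).


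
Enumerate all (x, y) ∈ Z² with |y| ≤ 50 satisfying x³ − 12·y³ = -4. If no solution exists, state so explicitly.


The equation is x³ - 12y³ = -4. For fixed y, x³ = 12·y³ − 4, so a solution requires the RHS to be a perfect cube.
Strategy: iterate y from -50 to 50, compute RHS = 12·y³ − 4, and check whether it is a (positive or negative) perfect cube.
Check small values of y:
  y = 0: RHS = -4 is not a perfect cube.
  y = 1: RHS = 8 = (2)³ ⇒ x = 2 works.
  y = -1: RHS = -16 is not a perfect cube.
  y = 2: RHS = 92 is not a perfect cube.
  y = -2: RHS = -100 is not a perfect cube.
  y = 3: RHS = 320 is not a perfect cube.
  y = -3: RHS = -328 is not a perfect cube.
Continuing the search up to |y| = 50 finds no further solutions beyond those listed.
Collected solutions: (2, 1).

Solutions (with |y| ≤ 50): (2, 1).


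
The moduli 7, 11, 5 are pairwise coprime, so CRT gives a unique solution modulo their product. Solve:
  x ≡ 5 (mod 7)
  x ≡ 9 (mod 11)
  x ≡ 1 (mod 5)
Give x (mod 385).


Moduli 7, 11, 5 are pairwise coprime; by CRT there is a unique solution modulo M = 7 · 11 · 5 = 385.
Solve pairwise, accumulating the modulus:
  Start with x ≡ 5 (mod 7).
  Combine with x ≡ 9 (mod 11): since gcd(7, 11) = 1, we get a unique residue mod 77.
    Write x = 5 + 7·t and substitute into x ≡ 9 (mod 11): 7·t ≡ 9 − 5 = 4 (mod 11).
    The inverse of 7 mod 11 is 8 (since 7·8 = 56 = 5·11 + 1), so t ≡ 8·4 = 32 ≡ 10 (mod 11).
    Then x = 5 + 7·10 = 75, valid modulo lcm(7, 11) = 77: x ≡ 75 (mod 77).
  Combine with x ≡ 1 (mod 5): since gcd(77, 5) = 1, we get a unique residue mod 385.
    Write x = 75 + 77·t and substitute into x ≡ 1 (mod 5): 77·t ≡ 1 − 75 = -74 (mod 5).
    Reduce coefficients mod 5: 2·t ≡ 1 (mod 5).
    The inverse of 2 mod 5 is 3 (since 2·3 = 6 = 1·5 + 1), so t ≡ 3·1 = 3 ≡ 3 (mod 5).
    Then x = 75 + 77·3 = 306, valid modulo lcm(77, 5) = 385: x ≡ 306 (mod 385).
Verify: 306 mod 7 = 5 ✓, 306 mod 11 = 9 ✓, 306 mod 5 = 1 ✓.

x ≡ 306 (mod 385).
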